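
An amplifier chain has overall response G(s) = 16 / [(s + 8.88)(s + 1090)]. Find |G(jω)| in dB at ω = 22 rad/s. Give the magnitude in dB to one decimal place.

-64.2 dB

|j22 + 8.88| = √(22² + 8.88²) = 23.72
|j22 + 1090| = √(22² + 1090²) = 1090
|G(j22)| = 16 / (23.72 × 1090) = 0.0006186
20 log₁₀(0.0006186) = -64.17 dB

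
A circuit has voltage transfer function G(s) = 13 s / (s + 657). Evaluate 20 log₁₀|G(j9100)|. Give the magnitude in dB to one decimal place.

22.3 dB

|j9100| = 9100
|j9100 + 657| = √(9100² + 657²) = 9124
|G(j9100)| = 13 × 9100 / 9124 = 12.966
20 log₁₀(12.966) = 22.26 dB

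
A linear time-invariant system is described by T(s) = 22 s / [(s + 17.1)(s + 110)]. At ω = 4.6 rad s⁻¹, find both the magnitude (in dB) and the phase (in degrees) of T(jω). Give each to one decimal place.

|T| = -25.7 dB, ∠T = 72.5°

|j4.6| = 4.6
|j4.6 + 17.1| = √(4.6² + 17.1²) = 17.71
|j4.6 + 110| = √(4.6² + 110²) = 110.1
|T(j4.6)| = 22 × 4.6 / (17.71 × 110.1) = 0.051909
20 log₁₀(0.051909) = -25.70 dB
∠(j4.6) = 90.00°
∠(j4.6 + 17.1) = arctan(4.6/17.1) = 15.06°
∠(j4.6 + 110) = arctan(4.6/110) = 2.39°
∠T(j4.6) = 90.00° − (15.06° + 2.39°) = 72.55°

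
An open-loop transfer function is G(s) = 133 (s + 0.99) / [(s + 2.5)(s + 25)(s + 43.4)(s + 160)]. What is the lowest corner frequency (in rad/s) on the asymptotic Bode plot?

Break frequencies occur at each pole and zero magnitude: 0.99 rad/s, 2.5 rad/s, 25 rad/s, 43.4 rad/s, 160 rad/s.
The lowest is 0.99 rad/s.

0.99 rad/s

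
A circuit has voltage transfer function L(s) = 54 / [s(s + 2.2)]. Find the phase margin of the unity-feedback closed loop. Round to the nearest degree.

17°

Gain crossover: |L(jω)| = 1 at ω ≈ 7.19 rad/sec.
∠L(j7.19) = −90° − arctan(7.19/2.2) ≈ -162.98°
PM = 180° + (-162.98°) = 17.02°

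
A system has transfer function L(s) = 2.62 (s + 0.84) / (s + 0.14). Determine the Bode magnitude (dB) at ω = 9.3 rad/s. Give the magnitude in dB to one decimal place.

|j9.3 + 0.84| = √(9.3² + 0.84²) = 9.338
|j9.3 + 0.14| = √(9.3² + 0.14²) = 9.301
|L(j9.3)| = 2.62 × 9.338 / 9.301 = 2.6304
20 log₁₀(2.6304) = 8.40 dB

8.4 dB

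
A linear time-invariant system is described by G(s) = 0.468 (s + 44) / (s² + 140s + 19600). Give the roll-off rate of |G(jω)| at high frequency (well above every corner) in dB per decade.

With 1 zero and 2 poles, the high-frequency asymptotic slope is 20 × (1 − 2) = -20 dB/decade.

-20 dB/decade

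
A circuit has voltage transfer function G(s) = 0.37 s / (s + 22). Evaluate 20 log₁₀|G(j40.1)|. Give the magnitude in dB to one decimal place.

-9.8 dB

|j40.1| = 40.1
|j40.1 + 22| = √(40.1² + 22²) = 45.74
|G(j40.1)| = 0.37 × 40.1 / 45.74 = 0.32439
20 log₁₀(0.32439) = -9.78 dB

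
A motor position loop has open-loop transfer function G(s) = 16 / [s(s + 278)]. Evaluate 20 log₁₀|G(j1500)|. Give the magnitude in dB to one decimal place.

|j1500 + 278| = √(1500² + 278²) = 1526
|j1500| = 1500
|G(j1500)| = 16 / (1526 × 1500) = 6.992e-06
20 log₁₀(6.992e-06) = -103.11 dB

-103.1 dB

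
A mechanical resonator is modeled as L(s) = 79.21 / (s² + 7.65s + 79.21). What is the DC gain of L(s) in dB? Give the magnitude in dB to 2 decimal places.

0.00 dB

L(0) = 79.21 / 79.21 = 1
20 log₁₀(1) = 0.000 dB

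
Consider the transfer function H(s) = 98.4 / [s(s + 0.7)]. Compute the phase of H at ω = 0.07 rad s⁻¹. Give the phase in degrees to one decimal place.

-95.7°

∠(j0.07 + 0.7) = arctan(0.07/0.7) = 5.71°
∠(j0.07) = 90.00°
∠H(j0.07) = − (5.71° + 90.00°) = -95.71°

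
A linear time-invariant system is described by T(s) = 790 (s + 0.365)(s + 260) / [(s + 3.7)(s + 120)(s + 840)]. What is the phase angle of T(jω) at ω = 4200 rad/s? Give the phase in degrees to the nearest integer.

-81°

∠(j4200 + 0.365) = arctan(4200/0.365) = 90.00°
∠(j4200 + 260) = arctan(4200/260) = 86.46°
∠(j4200 + 3.7) = arctan(4200/3.7) = 89.95°
∠(j4200 + 120) = arctan(4200/120) = 88.36°
∠(j4200 + 840) = arctan(4200/840) = 78.69°
∠T(j4200) = 90.00° + 86.46° − (89.95° + 88.36° + 78.69°) = -80.55°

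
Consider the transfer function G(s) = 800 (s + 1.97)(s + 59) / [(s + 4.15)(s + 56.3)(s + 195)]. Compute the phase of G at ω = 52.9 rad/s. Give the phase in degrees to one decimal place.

-14.2 deg

∠(j52.9 + 1.97) = arctan(52.9/1.97) = 87.87°
∠(j52.9 + 59) = arctan(52.9/59) = 41.88°
∠(j52.9 + 4.15) = arctan(52.9/4.15) = 85.51°
∠(j52.9 + 56.3) = arctan(52.9/56.3) = 43.22°
∠(j52.9 + 195) = arctan(52.9/195) = 15.18°
∠G(j52.9) = 87.87° + 41.88° − (85.51° + 43.22° + 15.18°) = -14.16°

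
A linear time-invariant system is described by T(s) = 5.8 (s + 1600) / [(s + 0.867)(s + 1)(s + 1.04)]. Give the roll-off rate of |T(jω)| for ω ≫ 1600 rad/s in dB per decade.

With 1 zero and 3 poles, the high-frequency asymptotic slope is 20 × (1 − 3) = -40 dB/decade.

-40 dB/decade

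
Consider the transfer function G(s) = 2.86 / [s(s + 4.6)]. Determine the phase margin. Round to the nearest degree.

Gain crossover: |G(jω)| = 1 at ω ≈ 0.616 rad s⁻¹.
∠G(j0.616) = −90° − arctan(0.616/4.6) ≈ -97.63°
PM = 180° + (-97.63°) = 82.37°

82 deg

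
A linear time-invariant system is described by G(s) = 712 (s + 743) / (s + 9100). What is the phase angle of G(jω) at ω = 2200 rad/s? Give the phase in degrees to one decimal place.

∠(j2200 + 743) = arctan(2200/743) = 71.34°
∠(j2200 + 9100) = arctan(2200/9100) = 13.59°
∠G(j2200) = 71.34° − 13.59° = 57.75°

57.7°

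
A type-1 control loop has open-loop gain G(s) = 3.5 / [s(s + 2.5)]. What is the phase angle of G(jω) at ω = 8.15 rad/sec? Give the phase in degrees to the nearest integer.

∠(j8.15 + 2.5) = arctan(8.15/2.5) = 72.95°
∠(j8.15) = 90.00°
∠G(j8.15) = − (72.95° + 90.00°) = -162.95°

-163°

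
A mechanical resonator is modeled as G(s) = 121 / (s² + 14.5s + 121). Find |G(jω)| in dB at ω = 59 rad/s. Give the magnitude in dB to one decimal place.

-29.1 dB

|(j59)² + 14.5(j59) + 121| = |-3360 + j855.5| = 3467
|G(j59)| = 121 / 3467 = 0.034898
20 log₁₀(0.034898) = -29.14 dB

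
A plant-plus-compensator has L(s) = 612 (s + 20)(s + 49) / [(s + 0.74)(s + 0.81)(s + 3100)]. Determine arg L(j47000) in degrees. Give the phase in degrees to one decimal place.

-86.3°

∠(j47000 + 20) = arctan(47000/20) = 89.98°
∠(j47000 + 49) = arctan(47000/49) = 89.94°
∠(j47000 + 0.74) = arctan(47000/0.74) = 90.00°
∠(j47000 + 0.81) = arctan(47000/0.81) = 90.00°
∠(j47000 + 3100) = arctan(47000/3100) = 86.23°
∠L(j47000) = 89.98° + 89.94° − (90.00° + 90.00° + 86.23°) = -86.31°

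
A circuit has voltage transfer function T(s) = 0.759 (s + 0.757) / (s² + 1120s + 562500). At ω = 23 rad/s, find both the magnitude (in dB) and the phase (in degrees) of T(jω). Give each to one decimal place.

|j23 + 0.757| = √(23² + 0.757²) = 23.01
|(j23)² + 1120(j23) + 562500| = |5.6197e+05 + j25760| = 5.626e+05
|T(j23)| = 0.759 × 23.01 / 5.626e+05 = 3.1048e-05
20 log₁₀(3.1048e-05) = -90.16 dB
∠(j23 + 0.757) = arctan(23/0.757) = 88.11°
∠[(j23)² + 1120(j23) + 562500] = ∠[5.6197e+05 + j25760] = 2.62°
∠T(j23) = 88.11° − 2.62° = 85.49°

|T| = -90.2 dB, ∠T = 85.5°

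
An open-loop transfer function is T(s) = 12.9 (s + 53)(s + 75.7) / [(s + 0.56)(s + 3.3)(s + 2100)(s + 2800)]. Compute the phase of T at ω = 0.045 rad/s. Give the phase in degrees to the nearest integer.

∠(j0.045 + 53) = arctan(0.045/53) = 0.05°
∠(j0.045 + 75.7) = arctan(0.045/75.7) = 0.03°
∠(j0.045 + 0.56) = arctan(0.045/0.56) = 4.59°
∠(j0.045 + 3.3) = arctan(0.045/3.3) = 0.78°
∠(j0.045 + 2100) = arctan(0.045/2100) = 0.00°
∠(j0.045 + 2800) = arctan(0.045/2800) = 0.00°
∠T(j0.045) = 0.05° + 0.03° − (4.59° + 0.78° + 0.00° + 0.00°) = -5.29°

-5 deg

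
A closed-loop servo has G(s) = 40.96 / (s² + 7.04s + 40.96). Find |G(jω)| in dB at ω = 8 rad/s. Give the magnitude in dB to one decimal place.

-3.4 dB

|(j8)² + 7.04(j8) + 40.96| = |-23.04 + j56.32| = 60.85
|G(j8)| = 40.96 / 60.85 = 0.67313
20 log₁₀(0.67313) = -3.44 dB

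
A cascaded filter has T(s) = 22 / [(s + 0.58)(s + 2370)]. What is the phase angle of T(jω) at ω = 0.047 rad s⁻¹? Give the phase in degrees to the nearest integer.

-5°

∠(j0.047 + 0.58) = arctan(0.047/0.58) = 4.63°
∠(j0.047 + 2370) = arctan(0.047/2370) = 0.00°
∠T(j0.047) = − (4.63° + 0.00°) = -4.63°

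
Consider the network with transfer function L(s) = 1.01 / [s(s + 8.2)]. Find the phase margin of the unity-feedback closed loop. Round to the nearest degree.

Gain crossover: |L(jω)| = 1 at ω ≈ 0.123 rad s⁻¹.
∠L(j0.123) = −90° − arctan(0.123/8.2) ≈ -90.86°
PM = 180° + (-90.86°) = 89.14°

89°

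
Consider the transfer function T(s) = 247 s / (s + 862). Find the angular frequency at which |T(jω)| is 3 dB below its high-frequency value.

For a single-pole high-pass, the −3 dB point is at the pole: ω = 862 rad/s.

862 rad/s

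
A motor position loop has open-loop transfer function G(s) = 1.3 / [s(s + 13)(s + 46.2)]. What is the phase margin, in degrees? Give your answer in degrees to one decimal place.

90.0°

Gain crossover: |G(jω)| = 1 at ω ≈ 0.00216 rad/sec.
∠G(j0.00216) = −90° − arctan(0.00216/13) − arctan(0.00216/46.2) ≈ -90.01°
PM = 180° + (-90.01°) = 89.99°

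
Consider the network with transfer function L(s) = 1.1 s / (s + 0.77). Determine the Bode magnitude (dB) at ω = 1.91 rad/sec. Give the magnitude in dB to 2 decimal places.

0.17 dB

|j1.91| = 1.91
|j1.91 + 0.77| = √(1.91² + 0.77²) = 2.059
|L(j1.91)| = 1.1 × 1.91 / 2.059 = 1.0202
20 log₁₀(1.0202) = 0.174 dB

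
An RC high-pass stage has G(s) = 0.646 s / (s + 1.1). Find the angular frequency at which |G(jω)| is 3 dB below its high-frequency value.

1.1 rad/s

For a single-pole high-pass, the −3 dB point is at the pole: ω = 1.1 rad/s.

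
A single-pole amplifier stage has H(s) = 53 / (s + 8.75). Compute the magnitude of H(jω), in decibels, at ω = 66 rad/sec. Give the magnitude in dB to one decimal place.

|j66 + 8.75| = √(66² + 8.75²) = 66.58
|H(j66)| = 53 / 66.58 = 0.79606
20 log₁₀(0.79606) = -1.98 dB

-2.0 dB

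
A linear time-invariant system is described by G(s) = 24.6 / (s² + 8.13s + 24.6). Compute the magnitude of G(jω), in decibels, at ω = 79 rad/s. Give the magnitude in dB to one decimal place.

|(j79)² + 8.13(j79) + 24.6| = |-6216.4 + j642.27| = 6249
|G(j79)| = 24.6 / 6249 = 0.0039363
20 log₁₀(0.0039363) = -48.10 dB

-48.1 dB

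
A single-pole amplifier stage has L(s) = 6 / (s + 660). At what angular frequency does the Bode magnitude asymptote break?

660 rad/s

The single real pole at s = −660 gives a corner at ω = 660 rad/s.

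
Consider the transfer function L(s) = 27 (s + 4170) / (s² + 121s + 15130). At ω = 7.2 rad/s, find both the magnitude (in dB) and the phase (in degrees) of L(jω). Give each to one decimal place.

|L| = 17.4 dB, ∠L = -3.2°

|j7.2 + 4170| = √(7.2² + 4170²) = 4170
|(j7.2)² + 121(j7.2) + 15130| = |15078 + j871.2| = 1.51e+04
|L(j7.2)| = 27 × 4170 / 1.51e+04 = 7.4547
20 log₁₀(7.4547) = 17.45 dB
∠(j7.2 + 4170) = arctan(7.2/4170) = 0.10°
∠[(j7.2)² + 121(j7.2) + 15130] = ∠[15078 + j871.2] = 3.31°
∠L(j7.2) = 0.10° − 3.31° = -3.21°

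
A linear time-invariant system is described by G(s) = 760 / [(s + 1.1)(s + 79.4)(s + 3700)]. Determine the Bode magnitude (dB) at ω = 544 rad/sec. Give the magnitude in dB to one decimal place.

-123.4 dB

|j544 + 1.1| = √(544² + 1.1²) = 544
|j544 + 79.4| = √(544² + 79.4²) = 549.8
|j544 + 3700| = √(544² + 3700²) = 3740
|G(j544)| = 760 / (544 × 549.8 × 3740) = 6.795e-07
20 log₁₀(6.795e-07) = -123.36 dB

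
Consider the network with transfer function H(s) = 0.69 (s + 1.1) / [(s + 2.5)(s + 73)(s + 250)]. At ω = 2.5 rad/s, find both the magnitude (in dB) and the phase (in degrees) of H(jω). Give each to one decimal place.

|H| = -90.7 dB, ∠H = 18.7°

|j2.5 + 1.1| = √(2.5² + 1.1²) = 2.731
|j2.5 + 2.5| = √(2.5² + 2.5²) = 3.536
|j2.5 + 73| = √(2.5² + 73²) = 73.04
|j2.5 + 250| = √(2.5² + 250²) = 250
|H(j2.5)| = 0.69 × 2.731 / (3.536 × 73.04 × 250) = 2.9189e-05
20 log₁₀(2.9189e-05) = -90.70 dB
∠(j2.5 + 1.1) = arctan(2.5/1.1) = 66.25°
∠(j2.5 + 2.5) = arctan(2.5/2.5) = 45.00°
∠(j2.5 + 73) = arctan(2.5/73) = 1.96°
∠(j2.5 + 250) = arctan(2.5/250) = 0.57°
∠H(j2.5) = 66.25° − (45.00° + 1.96° + 0.57°) = 18.72°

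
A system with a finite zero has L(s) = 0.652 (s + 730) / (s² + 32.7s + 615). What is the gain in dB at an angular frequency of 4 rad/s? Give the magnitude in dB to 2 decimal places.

-2.20 dB

|j4 + 730| = √(4² + 730²) = 730
|(j4)² + 32.7(j4) + 615| = |599 + j130.8| = 613.1
|L(j4)| = 0.652 × 730 / 613.1 = 0.77631
20 log₁₀(0.77631) = -2.199 dB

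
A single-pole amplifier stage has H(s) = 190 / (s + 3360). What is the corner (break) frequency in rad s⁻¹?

The single real pole at s = −3360 gives a corner at ω = 3360 rad s⁻¹.

3360 rad s⁻¹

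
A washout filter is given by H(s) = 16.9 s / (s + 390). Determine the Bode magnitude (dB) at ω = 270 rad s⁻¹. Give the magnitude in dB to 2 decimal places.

19.66 dB

|j270| = 270
|j270 + 390| = √(270² + 390²) = 474.3
|H(j270)| = 16.9 × 270 / 474.3 = 9.6196
20 log₁₀(9.6196) = 19.663 dB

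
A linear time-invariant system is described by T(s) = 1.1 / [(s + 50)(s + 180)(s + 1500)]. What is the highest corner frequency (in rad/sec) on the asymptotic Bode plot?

1500 rad/sec

Break frequencies occur at each pole and zero magnitude: 50 rad/sec, 180 rad/sec, 1500 rad/sec.
The highest is 1500 rad/sec.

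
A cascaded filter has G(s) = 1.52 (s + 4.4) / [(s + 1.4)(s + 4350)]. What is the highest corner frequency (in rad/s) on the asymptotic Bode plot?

4350 rad/s

Break frequencies occur at each pole and zero magnitude: 1.4 rad/s, 4.4 rad/s, 4350 rad/s.
The highest is 4350 rad/s.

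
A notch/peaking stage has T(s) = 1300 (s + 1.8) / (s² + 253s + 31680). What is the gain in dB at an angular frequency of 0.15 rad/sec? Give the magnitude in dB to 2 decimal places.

-22.60 dB

|j0.15 + 1.8| = √(0.15² + 1.8²) = 1.806
|(j0.15)² + 253(j0.15) + 31680| = |31680 + j37.95| = 3.168e+04
|T(j0.15)| = 1300 × 1.806 / 3.168e+04 = 0.07412
20 log₁₀(0.07412) = -22.601 dB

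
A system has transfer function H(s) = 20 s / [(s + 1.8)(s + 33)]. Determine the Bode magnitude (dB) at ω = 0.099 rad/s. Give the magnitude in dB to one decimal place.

|j0.099| = 0.099
|j0.099 + 1.8| = √(0.099² + 1.8²) = 1.803
|j0.099 + 33| = √(0.099² + 33²) = 33
|H(j0.099)| = 20 × 0.099 / (1.803 × 33) = 0.033283
20 log₁₀(0.033283) = -29.56 dB

-29.6 dB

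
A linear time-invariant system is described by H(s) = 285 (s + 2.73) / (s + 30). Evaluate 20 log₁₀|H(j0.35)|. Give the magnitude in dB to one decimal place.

28.3 dB

|j0.35 + 2.73| = √(0.35² + 2.73²) = 2.752
|j0.35 + 30| = √(0.35² + 30²) = 30
|H(j0.35)| = 285 × 2.752 / 30 = 26.145
20 log₁₀(26.145) = 28.35 dB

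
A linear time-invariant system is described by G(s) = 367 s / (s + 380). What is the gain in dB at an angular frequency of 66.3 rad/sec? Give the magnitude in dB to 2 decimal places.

|j66.3| = 66.3
|j66.3 + 380| = √(66.3² + 380²) = 385.7
|G(j66.3)| = 367 × 66.3 / 385.7 = 63.079
20 log₁₀(63.079) = 35.998 dB

36.00 dB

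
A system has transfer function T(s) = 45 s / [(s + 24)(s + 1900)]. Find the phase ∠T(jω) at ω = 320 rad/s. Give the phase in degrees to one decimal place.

∠(j320) = 90.00°
∠(j320 + 24) = arctan(320/24) = 85.71°
∠(j320 + 1900) = arctan(320/1900) = 9.56°
∠T(j320) = 90.00° − (85.71° + 9.56°) = -5.27°

-5.3°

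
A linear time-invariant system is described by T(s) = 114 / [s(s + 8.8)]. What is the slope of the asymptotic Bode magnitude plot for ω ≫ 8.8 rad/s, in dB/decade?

With 0 zeros and 2 poles, the high-frequency asymptotic slope is 20 × (0 − 2) = -40 dB/decade.

-40 dB/decade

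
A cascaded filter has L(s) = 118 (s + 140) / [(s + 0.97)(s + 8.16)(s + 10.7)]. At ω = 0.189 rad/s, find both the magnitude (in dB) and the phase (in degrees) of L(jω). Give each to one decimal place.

|L| = 45.6 dB, ∠L = -13.3°

|j0.189 + 140| = √(0.189² + 140²) = 140
|j0.189 + 0.97| = √(0.189² + 0.97²) = 0.9882
|j0.189 + 8.16| = √(0.189² + 8.16²) = 8.162
|j0.189 + 10.7| = √(0.189² + 10.7²) = 10.7
|L(j0.189)| = 118 × 140 / (0.9882 × 8.162 × 10.7) = 191.38
20 log₁₀(191.38) = 45.64 dB
∠(j0.189 + 140) = arctan(0.189/140) = 0.08°
∠(j0.189 + 0.97) = arctan(0.189/0.97) = 11.03°
∠(j0.189 + 8.16) = arctan(0.189/8.16) = 1.33°
∠(j0.189 + 10.7) = arctan(0.189/10.7) = 1.01°
∠L(j0.189) = 0.08° − (11.03° + 1.33° + 1.01°) = -13.29°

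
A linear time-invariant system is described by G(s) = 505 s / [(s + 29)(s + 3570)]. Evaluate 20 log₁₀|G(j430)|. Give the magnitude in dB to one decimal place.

-17.1 dB

|j430| = 430
|j430 + 29| = √(430² + 29²) = 431
|j430 + 3570| = √(430² + 3570²) = 3596
|G(j430)| = 505 × 430 / (431 × 3596) = 0.14012
20 log₁₀(0.14012) = -17.07 dB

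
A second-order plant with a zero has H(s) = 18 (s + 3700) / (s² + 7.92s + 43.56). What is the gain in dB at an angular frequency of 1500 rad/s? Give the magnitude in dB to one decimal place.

-29.9 dB

|j1500 + 3700| = √(1500² + 3700²) = 3992
|(j1500)² + 7.92(j1500) + 43.56| = |-2.25e+06 + j11880| = 2.25e+06
|H(j1500)| = 18 × 3992 / 2.25e+06 = 0.03194
20 log₁₀(0.03194) = -29.91 dB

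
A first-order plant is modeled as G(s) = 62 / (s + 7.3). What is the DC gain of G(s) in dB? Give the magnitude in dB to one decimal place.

18.6 dB

G(0) = 62 / 7.3 = 8.4932
20 log₁₀(8.4932) = 18.58 dB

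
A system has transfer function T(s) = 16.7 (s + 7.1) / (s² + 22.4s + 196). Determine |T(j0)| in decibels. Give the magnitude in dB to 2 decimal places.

T(0) = 16.7 × 7.1 / 196 = 0.60495
20 log₁₀(0.60495) = -4.366 dB

-4.37 dB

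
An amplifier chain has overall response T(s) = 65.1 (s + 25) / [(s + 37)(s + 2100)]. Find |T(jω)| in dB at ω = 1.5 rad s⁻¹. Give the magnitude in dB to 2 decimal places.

|j1.5 + 25| = √(1.5² + 25²) = 25.04
|j1.5 + 37| = √(1.5² + 37²) = 37.03
|j1.5 + 2100| = √(1.5² + 2100²) = 2100
|T(j1.5)| = 65.1 × 25.04 / (37.03 × 2100) = 0.020966
20 log₁₀(0.020966) = -33.570 dB

-33.57 dB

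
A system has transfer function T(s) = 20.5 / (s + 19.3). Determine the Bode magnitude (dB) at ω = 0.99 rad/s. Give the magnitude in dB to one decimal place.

0.5 dB

|j0.99 + 19.3| = √(0.99² + 19.3²) = 19.33
|T(j0.99)| = 20.5 / 19.33 = 1.0608
20 log₁₀(1.0608) = 0.51 dB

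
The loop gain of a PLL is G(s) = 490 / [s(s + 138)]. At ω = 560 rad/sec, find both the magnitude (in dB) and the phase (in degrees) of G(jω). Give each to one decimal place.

|j560 + 138| = √(560² + 138²) = 576.8
|j560| = 560
|G(j560)| = 490 / (576.8 × 560) = 0.0015171
20 log₁₀(0.0015171) = -56.38 dB
∠(j560 + 138) = arctan(560/138) = 76.16°
∠(j560) = 90.00°
∠G(j560) = − (76.16° + 90.00°) = -166.16°

|G| = -56.4 dB, ∠G = -166.2 deg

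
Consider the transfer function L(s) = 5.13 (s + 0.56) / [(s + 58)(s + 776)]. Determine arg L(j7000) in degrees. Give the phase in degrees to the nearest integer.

∠(j7000 + 0.56) = arctan(7000/0.56) = 90.00°
∠(j7000 + 58) = arctan(7000/58) = 89.53°
∠(j7000 + 776) = arctan(7000/776) = 83.67°
∠L(j7000) = 90.00° − (89.53° + 83.67°) = -83.20°

-83°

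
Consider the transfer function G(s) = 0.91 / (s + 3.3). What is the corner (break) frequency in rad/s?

The single real pole at s = −3.3 gives a corner at ω = 3.3 rad/s.

3.3 rad/s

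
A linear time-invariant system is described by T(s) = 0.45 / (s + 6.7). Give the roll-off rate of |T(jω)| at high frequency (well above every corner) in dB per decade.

With 0 zeros and 1 pole, the high-frequency asymptotic slope is 20 × (0 − 1) = -20 dB/decade.

-20 dB/decade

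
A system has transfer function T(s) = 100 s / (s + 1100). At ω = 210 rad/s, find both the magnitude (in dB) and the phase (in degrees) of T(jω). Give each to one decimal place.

|T| = 25.5 dB, ∠T = 79.2°

|j210| = 210
|j210 + 1100| = √(210² + 1100²) = 1120
|T(j210)| = 100 × 210 / 1120 = 18.752
20 log₁₀(18.752) = 25.46 dB
∠(j210) = 90.00°
∠(j210 + 1100) = arctan(210/1100) = 10.81°
∠T(j210) = 90.00° − 10.81° = 79.19°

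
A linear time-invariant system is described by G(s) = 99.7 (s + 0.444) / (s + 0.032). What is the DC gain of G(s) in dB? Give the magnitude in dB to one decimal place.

62.8 dB

G(0) = 99.7 × 0.444 / 0.032 = 1383.3
20 log₁₀(1383.3) = 62.82 dB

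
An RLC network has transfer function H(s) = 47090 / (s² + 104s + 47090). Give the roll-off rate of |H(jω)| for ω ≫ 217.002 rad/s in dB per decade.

With 0 zeros and 2 poles, the high-frequency asymptotic slope is 20 × (0 − 2) = -40 dB/decade.

-40 dB/decade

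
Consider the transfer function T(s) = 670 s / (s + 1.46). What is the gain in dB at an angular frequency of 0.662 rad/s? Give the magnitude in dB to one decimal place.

48.8 dB

|j0.662| = 0.662
|j0.662 + 1.46| = √(0.662² + 1.46²) = 1.603
|T(j0.662)| = 670 × 0.662 / 1.603 = 276.68
20 log₁₀(276.68) = 48.84 dB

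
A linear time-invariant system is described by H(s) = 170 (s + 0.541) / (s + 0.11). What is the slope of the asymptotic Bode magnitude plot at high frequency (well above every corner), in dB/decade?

0 dB/decade

With 1 zero and 1 pole, the high-frequency asymptotic slope is 20 × (1 − 1) = 0 dB/decade.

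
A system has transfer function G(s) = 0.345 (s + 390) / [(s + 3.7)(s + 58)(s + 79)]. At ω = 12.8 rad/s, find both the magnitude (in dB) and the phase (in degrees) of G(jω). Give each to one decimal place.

|j12.8 + 390| = √(12.8² + 390²) = 390.2
|j12.8 + 3.7| = √(12.8² + 3.7²) = 13.32
|j12.8 + 58| = √(12.8² + 58²) = 59.4
|j12.8 + 79| = √(12.8² + 79²) = 80.03
|G(j12.8)| = 0.345 × 390.2 / (13.32 × 59.4 × 80.03) = 0.0021256
20 log₁₀(0.0021256) = -53.45 dB
∠(j12.8 + 390) = arctan(12.8/390) = 1.88°
∠(j12.8 + 3.7) = arctan(12.8/3.7) = 73.88°
∠(j12.8 + 58) = arctan(12.8/58) = 12.45°
∠(j12.8 + 79) = arctan(12.8/79) = 9.20°
∠G(j12.8) = 1.88° − (73.88° + 12.45° + 9.20°) = -93.65°

|G| = -53.5 dB, ∠G = -93.6°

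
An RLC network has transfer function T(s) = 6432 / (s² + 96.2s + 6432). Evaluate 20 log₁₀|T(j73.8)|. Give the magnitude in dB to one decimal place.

-0.9 dB

|(j73.8)² + 96.2(j73.8) + 6432| = |985.56 + j7099.6| = 7168
|T(j73.8)| = 6432 / 7168 = 0.89737
20 log₁₀(0.89737) = -0.94 dB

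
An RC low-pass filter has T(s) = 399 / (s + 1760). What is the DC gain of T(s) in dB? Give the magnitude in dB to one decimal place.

-12.9 dB

T(0) = 399 / 1760 = 0.2267
20 log₁₀(0.2267) = -12.89 dB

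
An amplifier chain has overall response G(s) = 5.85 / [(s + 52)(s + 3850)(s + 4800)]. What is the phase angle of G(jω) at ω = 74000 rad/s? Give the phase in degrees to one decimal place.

∠(j74000 + 52) = arctan(74000/52) = 89.96°
∠(j74000 + 3850) = arctan(74000/3850) = 87.02°
∠(j74000 + 4800) = arctan(74000/4800) = 86.29°
∠G(j74000) = − (89.96° + 87.02° + 86.29°) = -263.27°

-263.3°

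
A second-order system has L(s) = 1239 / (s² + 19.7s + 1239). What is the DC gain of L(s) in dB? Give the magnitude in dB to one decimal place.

0.0 dB

L(0) = 1239 / 1239 = 1
20 log₁₀(1) = 0.00 dB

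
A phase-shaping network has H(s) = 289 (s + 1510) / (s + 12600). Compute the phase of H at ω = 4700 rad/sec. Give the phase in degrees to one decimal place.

∠(j4700 + 1510) = arctan(4700/1510) = 72.19°
∠(j4700 + 12600) = arctan(4700/12600) = 20.46°
∠H(j4700) = 72.19° − 20.46° = 51.73°

51.7 deg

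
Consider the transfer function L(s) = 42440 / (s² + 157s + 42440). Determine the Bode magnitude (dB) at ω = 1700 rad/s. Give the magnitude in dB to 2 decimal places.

-36.57 dB

|(j1700)² + 157(j1700) + 42440| = |-2.8476e+06 + j2.669e+05| = 2.86e+06
|L(j1700)| = 42440 / 2.86e+06 = 0.014839
20 log₁₀(0.014839) = -36.572 dB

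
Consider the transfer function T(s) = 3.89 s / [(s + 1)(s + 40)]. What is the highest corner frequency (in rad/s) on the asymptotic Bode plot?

40 rad/s

Break frequencies occur at each pole and zero magnitude: 1 rad/s, 40 rad/s.
The highest is 40 rad/s.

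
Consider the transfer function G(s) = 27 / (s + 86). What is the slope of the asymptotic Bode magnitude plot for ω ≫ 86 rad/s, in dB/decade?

-20 dB/decade

With 0 zeros and 1 pole, the high-frequency asymptotic slope is 20 × (0 − 1) = -20 dB/decade.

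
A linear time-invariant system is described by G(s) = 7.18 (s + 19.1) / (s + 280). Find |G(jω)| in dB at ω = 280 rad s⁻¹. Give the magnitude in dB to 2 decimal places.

|j280 + 19.1| = √(280² + 19.1²) = 280.7
|j280 + 280| = √(280² + 280²) = 396
|G(j280)| = 7.18 × 280.7 / 396 = 5.0888
20 log₁₀(5.0888) = 14.132 dB

14.13 dB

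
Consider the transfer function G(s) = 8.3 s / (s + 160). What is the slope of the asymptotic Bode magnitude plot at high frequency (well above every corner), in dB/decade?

0 dB/decade

With 1 zero and 1 pole, the high-frequency asymptotic slope is 20 × (1 − 1) = 0 dB/decade.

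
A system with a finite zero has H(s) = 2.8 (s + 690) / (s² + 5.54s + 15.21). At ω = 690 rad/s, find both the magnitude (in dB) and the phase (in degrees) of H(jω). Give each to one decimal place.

|j690 + 690| = √(690² + 690²) = 975.8
|(j690)² + 5.54(j690) + 15.21| = |-4.7608e+05 + j3822.6| = 4.761e+05
|H(j690)| = 2.8 × 975.8 / 4.761e+05 = 0.0057388
20 log₁₀(0.0057388) = -44.82 dB
∠(j690 + 690) = arctan(690/690) = 45.00°
∠[(j690)² + 5.54(j690) + 15.21] = ∠[-4.7608e+05 + j3822.6] = 179.54°
∠H(j690) = 45.00° − 179.54° = -134.54°

|H| = -44.8 dB, ∠H = -134.5 deg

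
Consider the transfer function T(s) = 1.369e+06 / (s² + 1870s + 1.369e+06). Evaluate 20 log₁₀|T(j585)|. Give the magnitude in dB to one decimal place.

|(j585)² + 1870(j585) + 1.369e+06| = |1.0268e+06 + j1.094e+06| = 1.5e+06
|T(j585)| = 1.369e+06 / 1.5e+06 = 0.91247
20 log₁₀(0.91247) = -0.80 dB

-0.8 dB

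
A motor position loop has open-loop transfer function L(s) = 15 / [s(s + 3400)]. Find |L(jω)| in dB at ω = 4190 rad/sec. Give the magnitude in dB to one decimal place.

|j4190 + 3400| = √(4190² + 3400²) = 5396
|j4190| = 4190
|L(j4190)| = 15 / (5396 × 4190) = 6.6345e-07
20 log₁₀(6.6345e-07) = -123.56 dB

-123.6 dB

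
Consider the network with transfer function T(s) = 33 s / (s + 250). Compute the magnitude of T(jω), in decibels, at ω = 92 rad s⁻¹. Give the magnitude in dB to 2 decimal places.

21.14 dB

|j92| = 92
|j92 + 250| = √(92² + 250²) = 266.4
|T(j92)| = 33 × 92 / 266.4 = 11.397
20 log₁₀(11.397) = 21.136 dB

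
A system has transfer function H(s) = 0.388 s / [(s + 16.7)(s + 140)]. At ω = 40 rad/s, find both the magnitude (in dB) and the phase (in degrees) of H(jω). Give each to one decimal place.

|j40| = 40
|j40 + 16.7| = √(40² + 16.7²) = 43.35
|j40 + 140| = √(40² + 140²) = 145.6
|H(j40)| = 0.388 × 40 / (43.35 × 145.6) = 0.0024591
20 log₁₀(0.0024591) = -52.18 dB
∠(j40) = 90.00°
∠(j40 + 16.7) = arctan(40/16.7) = 67.34°
∠(j40 + 140) = arctan(40/140) = 15.95°
∠H(j40) = 90.00° − (67.34° + 15.95°) = 6.72°

|H| = -52.2 dB, ∠H = 6.7 deg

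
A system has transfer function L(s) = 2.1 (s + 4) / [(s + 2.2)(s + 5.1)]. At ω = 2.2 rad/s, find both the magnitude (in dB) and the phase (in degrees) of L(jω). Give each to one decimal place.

|L| = -5.1 dB, ∠L = -39.5°

|j2.2 + 4| = √(2.2² + 4²) = 4.565
|j2.2 + 2.2| = √(2.2² + 2.2²) = 3.111
|j2.2 + 5.1| = √(2.2² + 5.1²) = 5.554
|L(j2.2)| = 2.1 × 4.565 / (3.111 × 5.554) = 0.55476
20 log₁₀(0.55476) = -5.12 dB
∠(j2.2 + 4) = arctan(2.2/4) = 28.81°
∠(j2.2 + 2.2) = arctan(2.2/2.2) = 45.00°
∠(j2.2 + 5.1) = arctan(2.2/5.1) = 23.33°
∠L(j2.2) = 28.81° − (45.00° + 23.33°) = -39.52°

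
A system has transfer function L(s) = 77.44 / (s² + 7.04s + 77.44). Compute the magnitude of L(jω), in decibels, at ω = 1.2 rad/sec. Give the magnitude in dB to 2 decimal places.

|(j1.2)² + 7.04(j1.2) + 77.44| = |76 + j8.448| = 76.47
|L(j1.2)| = 77.44 / 76.47 = 1.0127
20 log₁₀(1.0127) = 0.110 dB

0.11 dB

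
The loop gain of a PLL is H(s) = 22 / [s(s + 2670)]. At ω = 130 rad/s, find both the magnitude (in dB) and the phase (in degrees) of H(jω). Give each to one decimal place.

|j130 + 2670| = √(130² + 2670²) = 2673
|j130| = 130
|H(j130)| = 22 / (2673 × 130) = 6.3307e-05
20 log₁₀(6.3307e-05) = -83.97 dB
∠(j130 + 2670) = arctan(130/2670) = 2.79°
∠(j130) = 90.00°
∠H(j130) = − (2.79° + 90.00°) = -92.79°

|H| = -84.0 dB, ∠H = -92.8°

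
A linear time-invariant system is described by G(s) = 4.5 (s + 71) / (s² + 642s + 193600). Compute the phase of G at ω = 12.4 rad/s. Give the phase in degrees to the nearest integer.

∠(j12.4 + 71) = arctan(12.4/71) = 9.91°
∠[(j12.4)² + 642(j12.4) + 193600] = ∠[1.9345e+05 + j7960.8] = 2.36°
∠G(j12.4) = 9.91° − 2.36° = 7.55°

8°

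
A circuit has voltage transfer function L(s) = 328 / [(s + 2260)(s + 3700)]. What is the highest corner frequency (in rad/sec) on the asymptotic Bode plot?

3700 rad/sec

Break frequencies occur at each pole and zero magnitude: 2260 rad/sec, 3700 rad/sec.
The highest is 3700 rad/sec.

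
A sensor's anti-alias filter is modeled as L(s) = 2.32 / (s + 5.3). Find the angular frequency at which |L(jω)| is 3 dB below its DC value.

5.3 rad/s

For a single-pole low-pass, the −3 dB point is at the pole: ω = 5.3 rad/s.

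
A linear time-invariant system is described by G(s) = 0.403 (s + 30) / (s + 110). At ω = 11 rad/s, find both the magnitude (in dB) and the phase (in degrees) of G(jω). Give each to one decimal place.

|G| = -18.7 dB, ∠G = 14.4 deg

|j11 + 30| = √(11² + 30²) = 31.95
|j11 + 110| = √(11² + 110²) = 110.5
|G(j11)| = 0.403 × 31.95 / 110.5 = 0.11648
20 log₁₀(0.11648) = -18.67 dB
∠(j11 + 30) = arctan(11/30) = 20.14°
∠(j11 + 110) = arctan(11/110) = 5.71°
∠G(j11) = 20.14° − 5.71° = 14.43°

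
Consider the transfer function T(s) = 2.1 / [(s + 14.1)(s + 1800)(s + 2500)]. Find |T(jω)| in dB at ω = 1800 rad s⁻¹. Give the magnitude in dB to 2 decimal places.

-196.55 dB

|j1800 + 14.1| = √(1800² + 14.1²) = 1800
|j1800 + 1800| = √(1800² + 1800²) = 2546
|j1800 + 2500| = √(1800² + 2500²) = 3081
|T(j1800)| = 2.1 / (1800 × 2546 × 3081) = 1.4877e-10
20 log₁₀(1.4877e-10) = -196.550 dB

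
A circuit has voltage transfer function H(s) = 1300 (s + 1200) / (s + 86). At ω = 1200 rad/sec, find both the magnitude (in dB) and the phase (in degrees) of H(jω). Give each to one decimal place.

|H| = 65.3 dB, ∠H = -40.9°

|j1200 + 1200| = √(1200² + 1200²) = 1697
|j1200 + 86| = √(1200² + 86²) = 1203
|H(j1200)| = 1300 × 1697 / 1203 = 1833.8
20 log₁₀(1833.8) = 65.27 dB
∠(j1200 + 1200) = arctan(1200/1200) = 45.00°
∠(j1200 + 86) = arctan(1200/86) = 85.90°
∠H(j1200) = 45.00° − 85.90° = -40.90°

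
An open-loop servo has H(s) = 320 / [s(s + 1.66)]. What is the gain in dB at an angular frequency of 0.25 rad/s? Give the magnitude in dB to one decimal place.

|j0.25 + 1.66| = √(0.25² + 1.66²) = 1.679
|j0.25| = 0.25
|H(j0.25)| = 320 / (1.679 × 0.25) = 762.49
20 log₁₀(762.49) = 57.64 dB

57.6 dB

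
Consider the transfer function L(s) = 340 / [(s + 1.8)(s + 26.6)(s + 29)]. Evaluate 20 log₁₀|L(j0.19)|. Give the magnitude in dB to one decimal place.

|j0.19 + 1.8| = √(0.19² + 1.8²) = 1.81
|j0.19 + 26.6| = √(0.19² + 26.6²) = 26.6
|j0.19 + 29| = √(0.19² + 29²) = 29
|L(j0.19)| = 340 / (1.81 × 26.6 × 29) = 0.2435
20 log₁₀(0.2435) = -12.27 dB

-12.3 dB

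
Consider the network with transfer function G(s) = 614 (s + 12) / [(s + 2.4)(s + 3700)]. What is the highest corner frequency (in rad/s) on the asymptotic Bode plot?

Break frequencies occur at each pole and zero magnitude: 2.4 rad/s, 12 rad/s, 3700 rad/s.
The highest is 3700 rad/s.

3700 rad/s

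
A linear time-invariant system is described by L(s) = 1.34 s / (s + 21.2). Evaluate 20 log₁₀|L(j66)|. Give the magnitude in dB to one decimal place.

2.1 dB

|j66| = 66
|j66 + 21.2| = √(66² + 21.2²) = 69.32
|L(j66)| = 1.34 × 66 / 69.32 = 1.2758
20 log₁₀(1.2758) = 2.12 dB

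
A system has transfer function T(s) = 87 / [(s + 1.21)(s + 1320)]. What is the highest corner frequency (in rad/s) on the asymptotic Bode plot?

Break frequencies occur at each pole and zero magnitude: 1.21 rad/s, 1320 rad/s.
The highest is 1320 rad/s.

1320 rad/s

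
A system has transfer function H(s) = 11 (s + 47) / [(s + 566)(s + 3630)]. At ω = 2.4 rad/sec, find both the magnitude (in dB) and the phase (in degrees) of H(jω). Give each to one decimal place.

|H| = -72.0 dB, ∠H = 2.6 deg

|j2.4 + 47| = √(2.4² + 47²) = 47.06
|j2.4 + 566| = √(2.4² + 566²) = 566
|j2.4 + 3630| = √(2.4² + 3630²) = 3630
|H(j2.4)| = 11 × 47.06 / (566 × 3630) = 0.00025196
20 log₁₀(0.00025196) = -71.97 dB
∠(j2.4 + 47) = arctan(2.4/47) = 2.92°
∠(j2.4 + 566) = arctan(2.4/566) = 0.24°
∠(j2.4 + 3630) = arctan(2.4/3630) = 0.04°
∠H(j2.4) = 2.92° − (0.24° + 0.04°) = 2.64°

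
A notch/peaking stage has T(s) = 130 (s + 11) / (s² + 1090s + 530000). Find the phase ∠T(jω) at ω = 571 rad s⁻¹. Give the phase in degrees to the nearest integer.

∠(j571 + 11) = arctan(571/11) = 88.90°
∠[(j571)² + 1090(j571) + 530000] = ∠[2.0396e+05 + j6.2239e+05] = 71.86°
∠T(j571) = 88.90° − 71.86° = 17.04°

17°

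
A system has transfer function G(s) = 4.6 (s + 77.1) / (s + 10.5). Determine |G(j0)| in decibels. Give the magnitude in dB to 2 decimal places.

30.57 dB

G(0) = 4.6 × 77.1 / 10.5 = 33.777
20 log₁₀(33.777) = 30.572 dB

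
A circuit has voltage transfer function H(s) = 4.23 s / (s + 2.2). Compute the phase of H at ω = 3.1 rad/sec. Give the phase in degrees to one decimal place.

35.4°

∠(j3.1) = 90.00°
∠(j3.1 + 2.2) = arctan(3.1/2.2) = 54.64°
∠H(j3.1) = 90.00° − 54.64° = 35.36°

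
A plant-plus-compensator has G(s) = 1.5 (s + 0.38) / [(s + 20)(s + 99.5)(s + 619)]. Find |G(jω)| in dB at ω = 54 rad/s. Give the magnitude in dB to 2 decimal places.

|j54 + 0.38| = √(54² + 0.38²) = 54
|j54 + 20| = √(54² + 20²) = 57.58
|j54 + 99.5| = √(54² + 99.5²) = 113.2
|j54 + 619| = √(54² + 619²) = 621.4
|G(j54)| = 1.5 × 54 / (57.58 × 113.2 × 621.4) = 1.9997e-05
20 log₁₀(1.9997e-05) = -93.981 dB

-93.98 dB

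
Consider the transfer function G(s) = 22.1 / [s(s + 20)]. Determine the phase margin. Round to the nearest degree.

87 deg

Gain crossover: |G(jω)| = 1 at ω ≈ 1.1 rad/s.
∠G(j1.1) = −90° − arctan(1.1/20) ≈ -93.16°
PM = 180° + (-93.16°) = 86.84°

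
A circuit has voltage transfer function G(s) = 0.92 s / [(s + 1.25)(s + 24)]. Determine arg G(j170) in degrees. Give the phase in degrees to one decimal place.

-81.5°

∠(j170) = 90.00°
∠(j170 + 1.25) = arctan(170/1.25) = 89.58°
∠(j170 + 24) = arctan(170/24) = 81.96°
∠G(j170) = 90.00° − (89.58° + 81.96°) = -81.54°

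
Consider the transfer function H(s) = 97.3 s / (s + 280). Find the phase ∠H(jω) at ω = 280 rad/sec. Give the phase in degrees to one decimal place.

∠(j280) = 90.00°
∠(j280 + 280) = arctan(280/280) = 45.00°
∠H(j280) = 90.00° − 45.00° = 45.00°

45.0°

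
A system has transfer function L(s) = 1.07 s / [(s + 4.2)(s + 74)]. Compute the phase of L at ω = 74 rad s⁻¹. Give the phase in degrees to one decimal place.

∠(j74) = 90.00°
∠(j74 + 4.2) = arctan(74/4.2) = 86.75°
∠(j74 + 74) = arctan(74/74) = 45.00°
∠L(j74) = 90.00° − (86.75° + 45.00°) = -41.75°

-41.8°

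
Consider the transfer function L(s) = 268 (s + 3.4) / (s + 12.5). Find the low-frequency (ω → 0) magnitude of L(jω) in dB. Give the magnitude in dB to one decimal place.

37.3 dB

L(0) = 268 × 3.4 / 12.5 = 72.896
20 log₁₀(72.896) = 37.25 dB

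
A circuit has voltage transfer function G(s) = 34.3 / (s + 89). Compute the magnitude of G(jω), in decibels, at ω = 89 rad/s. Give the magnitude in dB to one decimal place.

-11.3 dB

|j89 + 89| = √(89² + 89²) = 125.9
|G(j89)| = 34.3 / 125.9 = 0.27251
20 log₁₀(0.27251) = -11.29 dB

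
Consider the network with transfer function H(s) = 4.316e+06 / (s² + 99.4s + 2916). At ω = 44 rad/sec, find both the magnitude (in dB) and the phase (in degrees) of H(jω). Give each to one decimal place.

|H| = 59.7 dB, ∠H = -77.4°

|(j44)² + 99.4(j44) + 2916| = |980 + j4373.6| = 4482
|H(j44)| = 4.316e+06 / 4482 = 962.95
20 log₁₀(962.95) = 59.67 dB
∠[(j44)² + 99.4(j44) + 2916] = ∠[980 + j4373.6] = 77.37°
∠H(j44) = −77.37° = -77.37°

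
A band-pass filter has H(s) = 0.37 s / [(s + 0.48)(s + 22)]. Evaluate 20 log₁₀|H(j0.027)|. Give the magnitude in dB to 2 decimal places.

|j0.027| = 0.027
|j0.027 + 0.48| = √(0.027² + 0.48²) = 0.4808
|j0.027 + 22| = √(0.027² + 22²) = 22
|H(j0.027)| = 0.37 × 0.027 / (0.4808 × 22) = 0.00094453
20 log₁₀(0.00094453) = -60.496 dB

-60.50 dB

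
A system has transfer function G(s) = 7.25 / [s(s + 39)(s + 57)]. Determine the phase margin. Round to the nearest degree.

90°

Gain crossover: |G(jω)| = 1 at ω ≈ 0.00326 rad/s.
∠G(j0.00326) = −90° − arctan(0.00326/39) − arctan(0.00326/57) ≈ -90.01°
PM = 180° + (-90.01°) = 89.99°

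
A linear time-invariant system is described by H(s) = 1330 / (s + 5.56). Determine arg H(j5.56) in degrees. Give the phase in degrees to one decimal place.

-45.0°

∠(j5.56 + 5.56) = arctan(5.56/5.56) = 45.00°
∠H(j5.56) = −45.00° = -45.00°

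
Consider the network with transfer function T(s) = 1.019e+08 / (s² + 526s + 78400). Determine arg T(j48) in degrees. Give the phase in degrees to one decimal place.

-18.4°

∠[(j48)² + 526(j48) + 78400] = ∠[76096 + j25248] = 18.36°
∠T(j48) = −18.36° = -18.36°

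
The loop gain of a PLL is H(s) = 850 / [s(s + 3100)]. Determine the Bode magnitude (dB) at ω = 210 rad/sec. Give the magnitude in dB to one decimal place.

-57.7 dB

|j210 + 3100| = √(210² + 3100²) = 3107
|j210| = 210
|H(j210)| = 850 / (3107 × 210) = 0.0013027
20 log₁₀(0.0013027) = -57.70 dB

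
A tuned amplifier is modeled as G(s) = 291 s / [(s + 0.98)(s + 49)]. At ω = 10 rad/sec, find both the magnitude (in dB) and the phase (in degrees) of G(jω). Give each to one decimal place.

|j10| = 10
|j10 + 0.98| = √(10² + 0.98²) = 10.05
|j10 + 49| = √(10² + 49²) = 50.01
|G(j10)| = 291 × 10 / (10.05 × 50.01) = 5.7911
20 log₁₀(5.7911) = 15.26 dB
∠(j10) = 90.00°
∠(j10 + 0.98) = arctan(10/0.98) = 84.40°
∠(j10 + 49) = arctan(10/49) = 11.53°
∠G(j10) = 90.00° − (84.40° + 11.53°) = -5.94°

|G| = 15.3 dB, ∠G = -5.9°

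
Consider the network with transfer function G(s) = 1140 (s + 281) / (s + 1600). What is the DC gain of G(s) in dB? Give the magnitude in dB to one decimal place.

G(0) = 1140 × 281 / 1600 = 200.21
20 log₁₀(200.21) = 46.03 dB

46.0 dB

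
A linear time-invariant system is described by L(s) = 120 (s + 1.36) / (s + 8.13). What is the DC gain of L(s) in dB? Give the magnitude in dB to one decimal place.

26.1 dB

L(0) = 120 × 1.36 / 8.13 = 20.074
20 log₁₀(20.074) = 26.05 dB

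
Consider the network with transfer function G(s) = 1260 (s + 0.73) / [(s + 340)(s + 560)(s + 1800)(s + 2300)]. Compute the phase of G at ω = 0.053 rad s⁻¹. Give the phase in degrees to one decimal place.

4.1 deg

∠(j0.053 + 0.73) = arctan(0.053/0.73) = 4.15°
∠(j0.053 + 340) = arctan(0.053/340) = 0.01°
∠(j0.053 + 560) = arctan(0.053/560) = 0.01°
∠(j0.053 + 1800) = arctan(0.053/1800) = 0.00°
∠(j0.053 + 2300) = arctan(0.053/2300) = 0.00°
∠G(j0.053) = 4.15° − (0.01° + 0.01° + 0.00° + 0.00°) = 4.14°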